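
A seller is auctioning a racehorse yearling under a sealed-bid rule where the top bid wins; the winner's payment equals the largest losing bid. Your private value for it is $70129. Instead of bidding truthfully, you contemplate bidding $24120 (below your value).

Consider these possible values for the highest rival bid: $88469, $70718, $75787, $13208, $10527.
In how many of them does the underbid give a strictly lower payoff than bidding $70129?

0

The deviation hurts exactly when the highest competing bid lies strictly between $24120 and $70129 — underbidding then forfeits a profitable win.
$88469: above both → same outcome either way.
$70718: above both → same outcome either way.
$75787: above both → same outcome either way.
$13208: below both → same outcome either way.
$10527: below both → same outcome either way.
Count: 0.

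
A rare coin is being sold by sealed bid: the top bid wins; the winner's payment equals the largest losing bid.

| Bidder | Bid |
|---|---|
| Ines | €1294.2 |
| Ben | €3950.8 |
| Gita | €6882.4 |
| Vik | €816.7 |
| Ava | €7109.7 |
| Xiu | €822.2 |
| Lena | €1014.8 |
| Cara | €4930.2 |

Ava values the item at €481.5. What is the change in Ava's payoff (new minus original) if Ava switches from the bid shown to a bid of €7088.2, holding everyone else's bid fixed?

€0

The highest bid among the other bidders is €6882.4; Ava's bid doesn't change that.
Original bid €7109.7: Ava is highest, pays the top rival bid €6882.4; payoff €481.5 − €6882.4 = −€6400.9.
Alternative bid €7088.2: Ava is highest, pays the top rival bid €6882.4; payoff €481.5 − €6882.4 = −€6400.9.
Change in payoff = −€6400.9 − (−€6400.9) = €0.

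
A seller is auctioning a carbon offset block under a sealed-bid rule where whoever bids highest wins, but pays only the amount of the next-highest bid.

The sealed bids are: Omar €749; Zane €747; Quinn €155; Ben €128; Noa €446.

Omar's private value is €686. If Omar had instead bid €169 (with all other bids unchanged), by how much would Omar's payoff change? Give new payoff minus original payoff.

€61

The highest bid among the other bidders is €747; Omar's bid doesn't change that.
Original bid €749: Omar is highest, pays the top rival bid €747; payoff €686 − €747 = −€61.
Alternative bid €169: Omar is not highest (top rival bid is €747); payoff €0.
Change in payoff = €0 − (−€61) = €61.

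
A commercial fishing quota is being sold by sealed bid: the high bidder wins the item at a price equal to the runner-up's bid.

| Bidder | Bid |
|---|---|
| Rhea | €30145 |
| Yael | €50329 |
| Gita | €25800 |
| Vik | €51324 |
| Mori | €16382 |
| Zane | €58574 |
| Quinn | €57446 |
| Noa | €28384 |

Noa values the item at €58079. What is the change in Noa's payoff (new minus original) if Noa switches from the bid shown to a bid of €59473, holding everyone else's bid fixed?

The highest bid among the other bidders is €58574; Noa's bid doesn't change that.
Original bid €28384: Noa is not highest (top rival bid is €58574); payoff €0.
Alternative bid €59473: Noa is highest, pays the top rival bid €58574; payoff €58079 − €58574 = −€495.
Change in payoff = −€495 − (€0) = −€495.

−€495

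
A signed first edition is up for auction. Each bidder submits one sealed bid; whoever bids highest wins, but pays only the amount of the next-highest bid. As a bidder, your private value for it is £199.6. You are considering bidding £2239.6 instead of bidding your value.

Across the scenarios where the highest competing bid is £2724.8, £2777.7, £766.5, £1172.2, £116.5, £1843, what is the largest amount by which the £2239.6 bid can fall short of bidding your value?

£2724.8: same outcome either way → loss £0.
£2777.7: same outcome either way → loss £0.
£766.5: truthful gives £0, deviation gives −£566.9 → loss £566.9.
£1172.2: truthful gives £0, deviation gives −£972.6 → loss £972.6.
£116.5: same outcome either way → loss £0.
£1843: truthful gives £0, deviation gives −£1643.4 → loss £1643.4.
Maximum loss: £1643.4.

£1643.4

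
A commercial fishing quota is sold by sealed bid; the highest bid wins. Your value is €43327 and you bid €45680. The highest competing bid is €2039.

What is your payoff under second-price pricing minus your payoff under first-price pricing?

€43641

You have the highest bid, so you win under either rule.
Second-price: pay €2039 → payoff €41288.
First-price: pay your own bid €45680 → payoff −€2353.
Difference = €41288 − (−€2353) = €43641.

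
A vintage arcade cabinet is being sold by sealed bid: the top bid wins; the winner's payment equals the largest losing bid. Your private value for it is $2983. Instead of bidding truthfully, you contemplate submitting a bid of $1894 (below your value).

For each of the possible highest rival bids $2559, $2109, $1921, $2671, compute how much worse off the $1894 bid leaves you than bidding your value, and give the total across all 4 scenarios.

The deviation costs you only when the competing bid falls strictly between $1894 and $2983; elsewhere both bids give the same outcome.
$2559: truthful payoff $424, deviation payoff $0 → loss $424.
$2109: truthful payoff $874, deviation payoff $0 → loss $874.
$1921: truthful payoff $1062, deviation payoff $0 → loss $1062.
$2671: truthful payoff $312, deviation payoff $0 → loss $312.
Total loss = $424 + $874 + $1062 + $312 = $2672.

$2672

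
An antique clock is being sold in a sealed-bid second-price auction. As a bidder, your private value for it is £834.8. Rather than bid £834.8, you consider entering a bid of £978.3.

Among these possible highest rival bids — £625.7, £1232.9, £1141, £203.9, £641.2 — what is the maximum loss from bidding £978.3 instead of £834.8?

£0

£625.7: same outcome either way → loss £0.
£1232.9: same outcome either way → loss £0.
£1141: same outcome either way → loss £0.
£203.9: same outcome either way → loss £0.
£641.2: same outcome either way → loss £0.
Maximum loss: £0.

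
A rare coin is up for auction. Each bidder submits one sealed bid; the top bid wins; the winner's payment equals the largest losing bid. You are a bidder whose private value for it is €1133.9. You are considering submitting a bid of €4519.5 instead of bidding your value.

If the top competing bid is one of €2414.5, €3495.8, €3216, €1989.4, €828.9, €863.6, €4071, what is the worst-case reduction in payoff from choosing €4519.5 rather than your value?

€2937.1

€2414.5: truthful gives €0, deviation gives −€1280.6 → loss €1280.6.
€3495.8: truthful gives €0, deviation gives −€2361.9 → loss €2361.9.
€3216: truthful gives €0, deviation gives −€2082.1 → loss €2082.1.
€1989.4: truthful gives €0, deviation gives −€855.5 → loss €855.5.
€828.9: same outcome either way → loss €0.
€863.6: same outcome either way → loss €0.
€4071: truthful gives €0, deviation gives −€2937.1 → loss €2937.1.
Maximum loss: €2937.1.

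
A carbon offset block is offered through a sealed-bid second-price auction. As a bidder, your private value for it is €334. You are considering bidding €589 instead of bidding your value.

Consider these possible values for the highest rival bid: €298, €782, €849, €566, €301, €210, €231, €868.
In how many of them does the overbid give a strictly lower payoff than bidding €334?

1

The deviation hurts exactly when the highest competing bid lies strictly between €334 and €589 — overbidding then wins at a price above your value.
€298: below both → same outcome either way.
€782: above both → same outcome either way.
€849: above both → same outcome either way.
€566: inside the interval → strictly worse (loss €232).
€301: below both → same outcome either way.
€210: below both → same outcome either way.
€231: below both → same outcome either way.
€868: above both → same outcome either way.
Count: 1.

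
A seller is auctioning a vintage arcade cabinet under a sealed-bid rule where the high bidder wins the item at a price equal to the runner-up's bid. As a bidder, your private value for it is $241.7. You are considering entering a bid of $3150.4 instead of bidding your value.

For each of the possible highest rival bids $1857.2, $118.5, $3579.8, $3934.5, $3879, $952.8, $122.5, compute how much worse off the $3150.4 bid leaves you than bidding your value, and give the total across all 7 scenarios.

The deviation costs you only when the competing bid falls strictly between $241.7 and $3150.4; elsewhere both bids give the same outcome.
$1857.2: truthful payoff $0, deviation payoff −$1615.5 → loss $1615.5.
$118.5: outcomes coincide → loss $0.
$3579.8: outcomes coincide → loss $0.
$3934.5: outcomes coincide → loss $0.
$3879: outcomes coincide → loss $0.
$952.8: truthful payoff $0, deviation payoff −$711.1 → loss $711.1.
$122.5: outcomes coincide → loss $0.
Total loss = $1615.5 + $711.1 = $2326.6.
Because the price is fixed by the runner-up's bid, deviating from your value can only change a good outcome into a bad one — never the reverse.

$2326.6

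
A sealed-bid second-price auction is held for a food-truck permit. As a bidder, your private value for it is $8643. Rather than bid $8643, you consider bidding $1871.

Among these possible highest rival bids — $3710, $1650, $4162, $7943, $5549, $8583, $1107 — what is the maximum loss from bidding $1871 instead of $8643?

$3710: truthful gives $4933, deviation gives $0 → loss $4933.
$1650: same outcome either way → loss $0.
$4162: truthful gives $4481, deviation gives $0 → loss $4481.
$7943: truthful gives $700, deviation gives $0 → loss $700.
$5549: truthful gives $3094, deviation gives $0 → loss $3094.
$8583: truthful gives $60, deviation gives $0 → loss $60.
$1107: same outcome either way → loss $0.
Maximum loss: $4933.

$4933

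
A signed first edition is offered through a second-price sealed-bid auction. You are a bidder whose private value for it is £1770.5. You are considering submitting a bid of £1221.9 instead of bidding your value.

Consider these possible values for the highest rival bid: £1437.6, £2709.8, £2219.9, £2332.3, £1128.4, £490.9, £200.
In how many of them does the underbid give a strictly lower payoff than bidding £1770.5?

1

The deviation hurts exactly when the highest competing bid lies strictly between £1221.9 and £1770.5 — underbidding then forfeits a profitable win.
£1437.6: inside the interval → strictly worse (loss £332.9).
£2709.8: above both → same outcome either way.
£2219.9: above both → same outcome either way.
£2332.3: above both → same outcome either way.
£1128.4: below both → same outcome either way.
£490.9: below both → same outcome either way.
£200: below both → same outcome either way.
Count: 1.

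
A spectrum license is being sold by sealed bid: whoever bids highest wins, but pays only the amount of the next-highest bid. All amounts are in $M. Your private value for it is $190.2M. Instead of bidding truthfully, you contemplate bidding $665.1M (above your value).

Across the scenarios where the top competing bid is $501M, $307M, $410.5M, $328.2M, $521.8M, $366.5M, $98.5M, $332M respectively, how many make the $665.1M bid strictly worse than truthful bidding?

7

The deviation hurts exactly when the highest competing bid lies strictly between $190.2M and $665.1M — overbidding then wins at a price above your value.
$501M: inside the interval → strictly worse (loss $310.8M).
$307M: inside the interval → strictly worse (loss $116.8M).
$410.5M: inside the interval → strictly worse (loss $220.3M).
$328.2M: inside the interval → strictly worse (loss $138M).
$521.8M: inside the interval → strictly worse (loss $331.6M).
$366.5M: inside the interval → strictly worse (loss $176.3M).
$98.5M: below both → same outcome either way.
$332M: inside the interval → strictly worse (loss $141.8M).
Count: 7.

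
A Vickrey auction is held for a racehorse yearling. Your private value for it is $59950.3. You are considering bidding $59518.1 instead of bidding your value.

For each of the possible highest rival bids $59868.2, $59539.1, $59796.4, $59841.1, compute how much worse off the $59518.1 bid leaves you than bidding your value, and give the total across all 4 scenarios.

$756.4

The deviation costs you only when the competing bid falls strictly between $59518.1 and $59950.3; elsewhere both bids give the same outcome.
$59868.2: truthful payoff $82.1, deviation payoff $0 → loss $82.1.
$59539.1: truthful payoff $411.2, deviation payoff $0 → loss $411.2.
$59796.4: truthful payoff $153.9, deviation payoff $0 → loss $153.9.
$59841.1: truthful payoff $109.2, deviation payoff $0 → loss $109.2.
Total loss = $82.1 + $411.2 + $153.9 + $109.2 = $756.4.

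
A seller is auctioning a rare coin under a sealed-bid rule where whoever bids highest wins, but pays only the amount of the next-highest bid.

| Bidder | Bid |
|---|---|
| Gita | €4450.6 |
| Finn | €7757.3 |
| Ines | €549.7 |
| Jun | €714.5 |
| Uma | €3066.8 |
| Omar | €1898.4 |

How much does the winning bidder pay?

Highest bid: Finn at €7757.3, so Finn wins.
Second-highest bid: Gita at €4450.6 — that is the price the winner pays.

€4450.6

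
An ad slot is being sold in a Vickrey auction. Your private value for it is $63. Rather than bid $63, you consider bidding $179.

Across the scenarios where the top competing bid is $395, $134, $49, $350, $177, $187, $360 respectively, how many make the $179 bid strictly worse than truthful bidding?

The deviation hurts exactly when the highest competing bid lies strictly between $63 and $179 — overbidding then wins at a price above your value.
$395: above both → same outcome either way.
$134: inside the interval → strictly worse (loss $71).
$49: below both → same outcome either way.
$350: above both → same outcome either way.
$177: inside the interval → strictly worse (loss $114).
$187: above both → same outcome either way.
$360: above both → same outcome either way.
Count: 2.

2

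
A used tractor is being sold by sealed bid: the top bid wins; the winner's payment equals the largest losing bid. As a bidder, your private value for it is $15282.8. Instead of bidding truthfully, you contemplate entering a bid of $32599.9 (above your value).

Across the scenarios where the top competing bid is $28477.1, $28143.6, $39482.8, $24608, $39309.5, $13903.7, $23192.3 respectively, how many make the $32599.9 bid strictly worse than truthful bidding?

The deviation hurts exactly when the highest competing bid lies strictly between $15282.8 and $32599.9 — overbidding then wins at a price above your value.
$28477.1: inside the interval → strictly worse (loss $13194.3).
$28143.6: inside the interval → strictly worse (loss $12860.8).
$39482.8: above both → same outcome either way.
$24608: inside the interval → strictly worse (loss $9325.2).
$39309.5: above both → same outcome either way.
$13903.7: below both → same outcome either way.
$23192.3: inside the interval → strictly worse (loss $7909.5).
Count: 4.

4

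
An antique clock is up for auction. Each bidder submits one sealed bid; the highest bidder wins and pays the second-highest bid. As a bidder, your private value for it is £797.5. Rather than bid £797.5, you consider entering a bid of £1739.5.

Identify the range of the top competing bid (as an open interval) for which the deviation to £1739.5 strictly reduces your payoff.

(£797.5, £1739.5)

If the competing bid is below £797.5, both bids win at the same price — no difference.
If it is above £1739.5, both bids lose — no difference.
If it lies strictly between £797.5 and £1739.5, bidding your value loses (payoff 0) while bidding £1739.5 wins at a price above your value (payoff negative).
So the deviation strictly hurts on the open interval (£797.5, £1739.5).
Because the price is fixed by the runner-up's bid, deviating from your value can only change a good outcome into a bad one — never the reverse.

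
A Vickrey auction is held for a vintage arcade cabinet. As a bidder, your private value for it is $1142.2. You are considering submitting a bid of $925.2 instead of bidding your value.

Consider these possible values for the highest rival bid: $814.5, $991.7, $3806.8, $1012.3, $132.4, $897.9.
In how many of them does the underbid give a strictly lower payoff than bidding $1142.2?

2

The deviation hurts exactly when the highest competing bid lies strictly between $925.2 and $1142.2 — underbidding then forfeits a profitable win.
$814.5: below both → same outcome either way.
$991.7: inside the interval → strictly worse (loss $150.5).
$3806.8: above both → same outcome either way.
$1012.3: inside the interval → strictly worse (loss $129.9).
$132.4: below both → same outcome either way.
$897.9: below both → same outcome either way.
Count: 2.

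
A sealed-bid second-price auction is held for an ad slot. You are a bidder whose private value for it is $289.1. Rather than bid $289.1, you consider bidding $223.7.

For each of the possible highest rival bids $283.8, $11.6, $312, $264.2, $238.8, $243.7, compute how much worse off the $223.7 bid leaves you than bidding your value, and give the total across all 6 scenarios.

$125.9

The deviation costs you only when the competing bid falls strictly between $223.7 and $289.1; elsewhere both bids give the same outcome.
$283.8: truthful payoff $5.3, deviation payoff $0 → loss $5.3.
$11.6: outcomes coincide → loss $0.
$312: outcomes coincide → loss $0.
$264.2: truthful payoff $24.9, deviation payoff $0 → loss $24.9.
$238.8: truthful payoff $50.3, deviation payoff $0 → loss $50.3.
$243.7: truthful payoff $45.4, deviation payoff $0 → loss $45.4.
Total loss = $5.3 + $24.9 + $50.3 + $45.4 = $125.9.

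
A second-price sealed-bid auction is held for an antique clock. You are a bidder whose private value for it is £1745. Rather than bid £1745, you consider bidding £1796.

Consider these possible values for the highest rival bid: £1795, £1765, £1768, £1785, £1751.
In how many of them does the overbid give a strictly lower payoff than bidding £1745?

5

The deviation hurts exactly when the highest competing bid lies strictly between £1745 and £1796 — overbidding then wins at a price above your value.
£1795: inside the interval → strictly worse (loss £50).
£1765: inside the interval → strictly worse (loss £20).
£1768: inside the interval → strictly worse (loss £23).
£1785: inside the interval → strictly worse (loss £40).
£1751: inside the interval → strictly worse (loss £6).
Count: 5.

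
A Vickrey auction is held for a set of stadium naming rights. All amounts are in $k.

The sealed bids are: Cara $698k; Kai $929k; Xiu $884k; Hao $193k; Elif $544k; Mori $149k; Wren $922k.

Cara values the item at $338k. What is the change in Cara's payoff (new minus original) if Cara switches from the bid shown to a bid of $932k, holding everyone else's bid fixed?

The highest bid among the other bidders is $929k; Cara's bid doesn't change that.
Original bid $698k: Cara is not highest (top rival bid is $929k); payoff $0k.
Alternative bid $932k: Cara is highest, pays the top rival bid $929k; payoff $338k − $929k = −$591k.
Change in payoff = −$591k − ($0k) = −$591k.

−$591k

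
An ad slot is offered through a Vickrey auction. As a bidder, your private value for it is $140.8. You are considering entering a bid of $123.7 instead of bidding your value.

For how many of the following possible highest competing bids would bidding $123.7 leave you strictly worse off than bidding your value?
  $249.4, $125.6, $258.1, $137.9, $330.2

The deviation hurts exactly when the highest competing bid lies strictly between $123.7 and $140.8 — underbidding then forfeits a profitable win.
$249.4: above both → same outcome either way.
$125.6: inside the interval → strictly worse (loss $15.2).
$258.1: above both → same outcome either way.
$137.9: inside the interval → strictly worse (loss $2.9).
$330.2: above both → same outcome either way.
Count: 2.

2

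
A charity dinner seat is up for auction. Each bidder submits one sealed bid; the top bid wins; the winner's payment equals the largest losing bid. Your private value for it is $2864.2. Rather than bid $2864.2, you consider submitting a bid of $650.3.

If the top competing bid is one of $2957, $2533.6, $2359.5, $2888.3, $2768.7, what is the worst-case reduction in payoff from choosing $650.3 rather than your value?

$504.7

$2957: same outcome either way → loss $0.
$2533.6: truthful gives $330.6, deviation gives $0 → loss $330.6.
$2359.5: truthful gives $504.7, deviation gives $0 → loss $504.7.
$2888.3: same outcome either way → loss $0.
$2768.7: truthful gives $95.5, deviation gives $0 → loss $95.5.
Maximum loss: $504.7.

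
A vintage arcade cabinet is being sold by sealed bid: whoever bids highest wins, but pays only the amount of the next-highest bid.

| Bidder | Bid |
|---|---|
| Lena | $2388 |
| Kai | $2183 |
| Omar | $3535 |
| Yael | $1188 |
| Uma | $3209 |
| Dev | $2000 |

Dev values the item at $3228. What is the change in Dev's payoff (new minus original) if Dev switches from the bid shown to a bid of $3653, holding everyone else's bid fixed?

−$307

The highest bid among the other bidders is $3535; Dev's bid doesn't change that.
Original bid $2000: Dev is not highest (top rival bid is $3535); payoff $0.
Alternative bid $3653: Dev is highest, pays the top rival bid $3535; payoff $3228 − $3535 = −$307.
Change in payoff = −$307 − ($0) = −$307.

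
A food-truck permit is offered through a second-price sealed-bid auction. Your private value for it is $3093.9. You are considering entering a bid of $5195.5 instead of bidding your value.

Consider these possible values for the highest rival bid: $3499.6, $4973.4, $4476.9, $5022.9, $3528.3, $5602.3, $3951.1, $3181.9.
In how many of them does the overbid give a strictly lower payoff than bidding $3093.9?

The deviation hurts exactly when the highest competing bid lies strictly between $3093.9 and $5195.5 — overbidding then wins at a price above your value.
$3499.6: inside the interval → strictly worse (loss $405.7).
$4973.4: inside the interval → strictly worse (loss $1879.5).
$4476.9: inside the interval → strictly worse (loss $1383).
$5022.9: inside the interval → strictly worse (loss $1929).
$3528.3: inside the interval → strictly worse (loss $434.4).
$5602.3: above both → same outcome either way.
$3951.1: inside the interval → strictly worse (loss $857.2).
$3181.9: inside the interval → strictly worse (loss $88).
Count: 7.

7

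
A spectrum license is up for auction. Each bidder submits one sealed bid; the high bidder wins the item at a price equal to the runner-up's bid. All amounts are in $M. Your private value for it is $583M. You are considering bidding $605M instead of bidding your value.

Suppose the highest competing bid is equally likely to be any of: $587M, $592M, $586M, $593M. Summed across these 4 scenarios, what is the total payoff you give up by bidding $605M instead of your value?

The deviation costs you only when the competing bid falls strictly between $583M and $605M; elsewhere both bids give the same outcome.
$587M: truthful payoff $0M, deviation payoff −$4M → loss $4M.
$592M: truthful payoff $0M, deviation payoff −$9M → loss $9M.
$586M: truthful payoff $0M, deviation payoff −$3M → loss $3M.
$593M: truthful payoff $0M, deviation payoff −$10M → loss $10M.
Total loss = $4M + $9M + $3M + $10M = $26M.

$26M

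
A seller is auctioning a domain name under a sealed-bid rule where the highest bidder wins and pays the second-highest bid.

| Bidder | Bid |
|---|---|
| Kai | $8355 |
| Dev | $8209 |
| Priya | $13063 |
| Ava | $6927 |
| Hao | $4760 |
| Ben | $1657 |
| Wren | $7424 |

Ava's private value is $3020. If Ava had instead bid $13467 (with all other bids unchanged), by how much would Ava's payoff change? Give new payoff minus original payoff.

−$10043

The highest bid among the other bidders is $13063; Ava's bid doesn't change that.
Original bid $6927: Ava is not highest (top rival bid is $13063); payoff $0.
Alternative bid $13467: Ava is highest, pays the top rival bid $13063; payoff $3020 − $13063 = −$10043.
Change in payoff = −$10043 − ($0) = −$10043.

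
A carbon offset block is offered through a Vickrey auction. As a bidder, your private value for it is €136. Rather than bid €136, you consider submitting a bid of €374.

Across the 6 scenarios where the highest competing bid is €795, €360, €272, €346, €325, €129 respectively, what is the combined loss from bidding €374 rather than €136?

€759

The deviation costs you only when the competing bid falls strictly between €136 and €374; elsewhere both bids give the same outcome.
€795: outcomes coincide → loss €0.
€360: truthful payoff €0, deviation payoff −€224 → loss €224.
€272: truthful payoff €0, deviation payoff −€136 → loss €136.
€346: truthful payoff €0, deviation payoff −€210 → loss €210.
€325: truthful payoff €0, deviation payoff −€189 → loss €189.
€129: outcomes coincide → loss €0.
Total loss = €224 + €136 + €210 + €189 = €759.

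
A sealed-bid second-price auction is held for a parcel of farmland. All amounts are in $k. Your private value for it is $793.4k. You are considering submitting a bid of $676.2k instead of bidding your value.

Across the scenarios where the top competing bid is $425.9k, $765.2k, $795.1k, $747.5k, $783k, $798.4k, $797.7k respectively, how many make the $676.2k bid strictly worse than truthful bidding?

3

The deviation hurts exactly when the highest competing bid lies strictly between $676.2k and $793.4k — underbidding then forfeits a profitable win.
$425.9k: below both → same outcome either way.
$765.2k: inside the interval → strictly worse (loss $28.2k).
$795.1k: above both → same outcome either way.
$747.5k: inside the interval → strictly worse (loss $45.9k).
$783k: inside the interval → strictly worse (loss $10.4k).
$798.4k: above both → same outcome either way.
$797.7k: above both → same outcome either way.
Count: 3.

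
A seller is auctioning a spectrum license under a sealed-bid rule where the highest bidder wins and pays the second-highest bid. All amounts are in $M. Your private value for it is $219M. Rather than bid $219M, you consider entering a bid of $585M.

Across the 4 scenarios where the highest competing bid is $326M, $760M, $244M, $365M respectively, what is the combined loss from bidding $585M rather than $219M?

$278M

The deviation costs you only when the competing bid falls strictly between $219M and $585M; elsewhere both bids give the same outcome.
$326M: truthful payoff $0M, deviation payoff −$107M → loss $107M.
$760M: outcomes coincide → loss $0M.
$244M: truthful payoff $0M, deviation payoff −$25M → loss $25M.
$365M: truthful payoff $0M, deviation payoff −$146M → loss $146M.
Total loss = $107M + $25M + $146M = $278M.
Because the price is fixed by the runner-up's bid, deviating from your value can only change a good outcome into a bad one — never the reverse.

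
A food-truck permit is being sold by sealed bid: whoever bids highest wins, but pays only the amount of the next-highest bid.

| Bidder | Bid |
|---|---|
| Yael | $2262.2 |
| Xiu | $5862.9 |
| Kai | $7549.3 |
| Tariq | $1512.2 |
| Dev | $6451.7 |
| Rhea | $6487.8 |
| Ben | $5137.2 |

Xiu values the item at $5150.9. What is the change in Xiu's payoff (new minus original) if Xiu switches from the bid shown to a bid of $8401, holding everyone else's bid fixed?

−$2398.4

The highest bid among the other bidders is $7549.3; Xiu's bid doesn't change that.
Original bid $5862.9: Xiu is not highest (top rival bid is $7549.3); payoff $0.
Alternative bid $8401: Xiu is highest, pays the top rival bid $7549.3; payoff $5150.9 − $7549.3 = −$2398.4.
Change in payoff = −$2398.4 − ($0) = −$2398.4.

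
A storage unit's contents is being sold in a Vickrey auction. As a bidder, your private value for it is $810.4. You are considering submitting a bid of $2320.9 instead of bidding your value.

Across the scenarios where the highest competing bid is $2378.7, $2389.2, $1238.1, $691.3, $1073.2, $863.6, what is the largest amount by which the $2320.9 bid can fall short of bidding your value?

$427.7

$2378.7: same outcome either way → loss $0.
$2389.2: same outcome either way → loss $0.
$1238.1: truthful gives $0, deviation gives −$427.7 → loss $427.7.
$691.3: same outcome either way → loss $0.
$1073.2: truthful gives $0, deviation gives −$262.8 → loss $262.8.
$863.6: truthful gives $0, deviation gives −$53.2 → loss $53.2.
Maximum loss: $427.7.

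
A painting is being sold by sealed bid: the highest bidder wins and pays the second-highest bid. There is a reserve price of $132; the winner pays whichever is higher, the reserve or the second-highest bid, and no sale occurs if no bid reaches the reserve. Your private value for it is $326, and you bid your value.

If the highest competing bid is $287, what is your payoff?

Your bid $326 is the highest and exceeds the reserve.
Price = max(second-highest bid, reserve) = max($287, $132) = $287.
Payoff = $326 − $287 = $39.

$39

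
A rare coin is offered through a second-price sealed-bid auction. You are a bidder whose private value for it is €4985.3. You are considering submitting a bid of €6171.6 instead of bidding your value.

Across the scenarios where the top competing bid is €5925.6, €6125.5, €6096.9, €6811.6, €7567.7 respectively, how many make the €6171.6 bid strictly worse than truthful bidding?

3

The deviation hurts exactly when the highest competing bid lies strictly between €4985.3 and €6171.6 — overbidding then wins at a price above your value.
€5925.6: inside the interval → strictly worse (loss €940.3).
€6125.5: inside the interval → strictly worse (loss €1140.2).
€6096.9: inside the interval → strictly worse (loss €1111.6).
€6811.6: above both → same outcome either way.
€7567.7: above both → same outcome either way.
Count: 3.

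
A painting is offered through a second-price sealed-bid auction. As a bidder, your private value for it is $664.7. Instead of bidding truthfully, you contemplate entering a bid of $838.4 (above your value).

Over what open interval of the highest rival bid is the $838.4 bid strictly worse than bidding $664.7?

If the competing bid is below $664.7, both bids win at the same price — no difference.
If it is above $838.4, both bids lose — no difference.
If it lies strictly between $664.7 and $838.4, bidding your value loses (payoff 0) while bidding $838.4 wins at a price above your value (payoff negative).
So the deviation strictly hurts on the open interval ($664.7, $838.4).
In a second-price auction your bid sets only whether you win, not what you pay, so bidding your true value is weakly dominant.

($664.7, $838.4)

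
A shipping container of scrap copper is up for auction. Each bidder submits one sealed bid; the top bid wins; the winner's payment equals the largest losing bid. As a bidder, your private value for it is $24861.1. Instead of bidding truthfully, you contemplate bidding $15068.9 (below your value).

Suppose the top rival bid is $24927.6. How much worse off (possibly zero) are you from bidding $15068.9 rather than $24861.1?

Bidding your value $24861.1: you lose (since $24861.1 < $24927.6). Payoff $0.
Bidding $15068.9: you lose. Payoff $0.
Difference = $0 − $0 = $0; both bids lead to the same outcome because the competing bid is above both your value and your alternative bid.

$0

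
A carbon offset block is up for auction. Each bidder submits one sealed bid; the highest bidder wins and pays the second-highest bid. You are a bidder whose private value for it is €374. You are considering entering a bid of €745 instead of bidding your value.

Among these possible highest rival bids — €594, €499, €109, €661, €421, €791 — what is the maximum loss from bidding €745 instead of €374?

€594: truthful gives €0, deviation gives −€220 → loss €220.
€499: truthful gives €0, deviation gives −€125 → loss €125.
€109: same outcome either way → loss €0.
€661: truthful gives €0, deviation gives −€287 → loss €287.
€421: truthful gives €0, deviation gives −€47 → loss €47.
€791: same outcome either way → loss €0.
Maximum loss: €287.

€287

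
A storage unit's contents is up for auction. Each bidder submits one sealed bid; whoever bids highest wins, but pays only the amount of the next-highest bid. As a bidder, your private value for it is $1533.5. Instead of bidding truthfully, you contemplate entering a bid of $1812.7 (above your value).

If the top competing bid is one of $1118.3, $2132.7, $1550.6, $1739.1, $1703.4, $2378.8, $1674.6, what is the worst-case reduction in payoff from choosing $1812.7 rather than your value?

$205.6

$1118.3: same outcome either way → loss $0.
$2132.7: same outcome either way → loss $0.
$1550.6: truthful gives $0, deviation gives −$17.1 → loss $17.1.
$1739.1: truthful gives $0, deviation gives −$205.6 → loss $205.6.
$1703.4: truthful gives $0, deviation gives −$169.9 → loss $169.9.
$2378.8: same outcome either way → loss $0.
$1674.6: truthful gives $0, deviation gives −$141.1 → loss $141.1.
Maximum loss: $205.6.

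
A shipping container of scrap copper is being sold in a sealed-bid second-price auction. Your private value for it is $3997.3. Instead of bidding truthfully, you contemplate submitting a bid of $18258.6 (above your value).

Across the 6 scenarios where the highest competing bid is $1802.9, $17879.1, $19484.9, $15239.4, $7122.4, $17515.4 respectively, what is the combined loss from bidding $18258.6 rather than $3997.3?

$41767.1

The deviation costs you only when the competing bid falls strictly between $3997.3 and $18258.6; elsewhere both bids give the same outcome.
$1802.9: outcomes coincide → loss $0.
$17879.1: truthful payoff $0, deviation payoff −$13881.8 → loss $13881.8.
$19484.9: outcomes coincide → loss $0.
$15239.4: truthful payoff $0, deviation payoff −$11242.1 → loss $11242.1.
$7122.4: truthful payoff $0, deviation payoff −$3125.1 → loss $3125.1.
$17515.4: truthful payoff $0, deviation payoff −$13518.1 → loss $13518.1.
Total loss = $13881.8 + $11242.1 + $3125.1 + $13518.1 = $41767.1.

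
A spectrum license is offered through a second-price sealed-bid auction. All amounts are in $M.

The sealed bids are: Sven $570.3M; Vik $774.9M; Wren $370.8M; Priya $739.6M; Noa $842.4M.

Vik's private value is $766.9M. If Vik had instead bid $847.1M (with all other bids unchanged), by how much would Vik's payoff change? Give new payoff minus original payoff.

The highest bid among the other bidders is $842.4M; Vik's bid doesn't change that.
Original bid $774.9M: Vik is not highest (top rival bid is $842.4M); payoff $0M.
Alternative bid $847.1M: Vik is highest, pays the top rival bid $842.4M; payoff $766.9M − $842.4M = −$75.5M.
Change in payoff = −$75.5M − ($0M) = −$75.5M.

−$75.5M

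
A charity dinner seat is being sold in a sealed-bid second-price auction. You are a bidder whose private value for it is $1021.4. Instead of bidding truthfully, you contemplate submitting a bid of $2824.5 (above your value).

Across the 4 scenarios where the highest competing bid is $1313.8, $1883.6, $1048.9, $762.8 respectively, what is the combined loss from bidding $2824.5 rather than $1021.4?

The deviation costs you only when the competing bid falls strictly between $1021.4 and $2824.5; elsewhere both bids give the same outcome.
$1313.8: truthful payoff $0, deviation payoff −$292.4 → loss $292.4.
$1883.6: truthful payoff $0, deviation payoff −$862.2 → loss $862.2.
$1048.9: truthful payoff $0, deviation payoff −$27.5 → loss $27.5.
$762.8: outcomes coincide → loss $0.
Total loss = $292.4 + $862.2 + $27.5 = $1182.1.

$1182.1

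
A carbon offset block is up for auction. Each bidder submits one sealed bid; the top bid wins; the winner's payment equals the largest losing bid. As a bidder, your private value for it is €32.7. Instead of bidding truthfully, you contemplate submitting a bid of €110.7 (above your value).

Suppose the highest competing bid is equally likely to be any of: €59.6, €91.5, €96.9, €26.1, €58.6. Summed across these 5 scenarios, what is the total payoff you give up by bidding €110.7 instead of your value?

€175.8

The deviation costs you only when the competing bid falls strictly between €32.7 and €110.7; elsewhere both bids give the same outcome.
€59.6: truthful payoff €0, deviation payoff −€26.9 → loss €26.9.
€91.5: truthful payoff €0, deviation payoff −€58.8 → loss €58.8.
€96.9: truthful payoff €0, deviation payoff −€64.2 → loss €64.2.
€26.1: outcomes coincide → loss €0.
€58.6: truthful payoff €0, deviation payoff −€25.9 → loss €25.9.
Total loss = €26.9 + €58.8 + €64.2 + €25.9 = €175.8.
In a second-price auction your bid sets only whether you win, not what you pay, so bidding your true value is weakly dominant.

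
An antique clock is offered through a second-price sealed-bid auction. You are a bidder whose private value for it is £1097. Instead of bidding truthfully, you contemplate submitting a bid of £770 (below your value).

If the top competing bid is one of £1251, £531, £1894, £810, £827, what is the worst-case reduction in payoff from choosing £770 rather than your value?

£1251: same outcome either way → loss £0.
£531: same outcome either way → loss £0.
£1894: same outcome either way → loss £0.
£810: truthful gives £287, deviation gives £0 → loss £287.
£827: truthful gives £270, deviation gives £0 → loss £270.
Maximum loss: £287.

£287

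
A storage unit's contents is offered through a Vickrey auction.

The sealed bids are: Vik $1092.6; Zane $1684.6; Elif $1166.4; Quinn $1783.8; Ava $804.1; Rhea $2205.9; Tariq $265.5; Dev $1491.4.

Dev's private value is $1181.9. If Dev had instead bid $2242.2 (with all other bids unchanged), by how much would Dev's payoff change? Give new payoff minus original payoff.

The highest bid among the other bidders is $2205.9; Dev's bid doesn't change that.
Original bid $1491.4: Dev is not highest (top rival bid is $2205.9); payoff $0.
Alternative bid $2242.2: Dev is highest, pays the top rival bid $2205.9; payoff $1181.9 − $2205.9 = −$1024.
Change in payoff = −$1024 − ($0) = −$1024.

−$1024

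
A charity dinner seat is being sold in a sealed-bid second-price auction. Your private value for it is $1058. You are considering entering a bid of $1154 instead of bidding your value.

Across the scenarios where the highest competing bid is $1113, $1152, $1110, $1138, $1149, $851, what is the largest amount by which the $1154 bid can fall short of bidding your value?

$1113: truthful gives $0, deviation gives −$55 → loss $55.
$1152: truthful gives $0, deviation gives −$94 → loss $94.
$1110: truthful gives $0, deviation gives −$52 → loss $52.
$1138: truthful gives $0, deviation gives −$80 → loss $80.
$1149: truthful gives $0, deviation gives −$91 → loss $91.
$851: same outcome either way → loss $0.
Maximum loss: $94.

$94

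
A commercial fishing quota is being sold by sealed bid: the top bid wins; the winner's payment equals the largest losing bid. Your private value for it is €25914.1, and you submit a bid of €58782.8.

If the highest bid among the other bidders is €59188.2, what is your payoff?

Your bid €58782.8 is below the highest competing bid €59188.2, so you lose.
A losing bidder pays nothing and receives nothing: payoff = €0.

€0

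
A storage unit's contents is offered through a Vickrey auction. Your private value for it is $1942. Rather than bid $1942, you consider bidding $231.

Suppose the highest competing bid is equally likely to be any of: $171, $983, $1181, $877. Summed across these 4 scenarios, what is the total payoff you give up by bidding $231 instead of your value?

$2785

The deviation costs you only when the competing bid falls strictly between $231 and $1942; elsewhere both bids give the same outcome.
$171: outcomes coincide → loss $0.
$983: truthful payoff $959, deviation payoff $0 → loss $959.
$1181: truthful payoff $761, deviation payoff $0 → loss $761.
$877: truthful payoff $1065, deviation payoff $0 → loss $1065.
Total loss = $959 + $761 + $1065 = $2785.
In a second-price auction your bid sets only whether you win, not what you pay, so bidding your true value is weakly dominant.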